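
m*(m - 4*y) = m^2 - 4*m*y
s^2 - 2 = (s - sqrt(2))*(s + sqrt(2))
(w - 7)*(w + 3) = w^2 - 4*w - 21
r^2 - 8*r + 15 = (r - 5)*(r - 3)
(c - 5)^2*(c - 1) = c^3 - 11*c^2 + 35*c - 25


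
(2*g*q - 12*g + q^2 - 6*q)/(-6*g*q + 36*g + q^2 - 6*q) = (2*g + q)/(-6*g + q)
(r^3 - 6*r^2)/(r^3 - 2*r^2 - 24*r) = r/(r + 4)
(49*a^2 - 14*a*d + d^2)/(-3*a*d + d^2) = (-49*a^2 + 14*a*d - d^2)/(d*(3*a - d))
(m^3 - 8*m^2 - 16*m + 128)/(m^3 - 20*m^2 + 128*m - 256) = (m + 4)/(m - 8)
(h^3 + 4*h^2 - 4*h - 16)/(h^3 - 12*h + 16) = (h + 2)/(h - 2)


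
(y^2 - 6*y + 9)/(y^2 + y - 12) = (y - 3)/(y + 4)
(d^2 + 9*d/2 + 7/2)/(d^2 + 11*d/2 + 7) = (d + 1)/(d + 2)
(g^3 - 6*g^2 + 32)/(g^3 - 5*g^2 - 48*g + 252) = (g^3 - 6*g^2 + 32)/(g^3 - 5*g^2 - 48*g + 252)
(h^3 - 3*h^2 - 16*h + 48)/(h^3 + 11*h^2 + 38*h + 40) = (h^2 - 7*h + 12)/(h^2 + 7*h + 10)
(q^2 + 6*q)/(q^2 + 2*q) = (q + 6)/(q + 2)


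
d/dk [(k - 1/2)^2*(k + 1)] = 3*k^2 - 3/4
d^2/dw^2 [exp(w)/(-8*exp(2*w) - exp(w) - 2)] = (-2*(16*exp(w) + 1)^2*exp(2*w) + (64*exp(w) + 3)*(8*exp(2*w) + exp(w) + 2)*exp(w) - (8*exp(2*w) + exp(w) + 2)^2)*exp(w)/(8*exp(2*w) + exp(w) + 2)^3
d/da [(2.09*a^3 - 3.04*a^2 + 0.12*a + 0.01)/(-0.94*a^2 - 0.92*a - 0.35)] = (-1.9646*a^4 - 3.8456*a^3 + 0.715100000000001*a^2 + 2.1468*a - 0.0328)/(0.8836*a^4 + 1.7296*a^3 + 1.5044*a^2 + 0.644*a + 0.1225)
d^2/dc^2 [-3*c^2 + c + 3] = -6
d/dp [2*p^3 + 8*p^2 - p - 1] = 6*p^2 + 16*p - 1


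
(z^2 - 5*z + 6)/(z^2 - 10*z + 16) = (z - 3)/(z - 8)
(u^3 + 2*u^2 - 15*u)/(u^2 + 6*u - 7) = u*(u^2 + 2*u - 15)/(u^2 + 6*u - 7)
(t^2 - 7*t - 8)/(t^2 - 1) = (t - 8)/(t - 1)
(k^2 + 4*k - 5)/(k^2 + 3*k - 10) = (k - 1)/(k - 2)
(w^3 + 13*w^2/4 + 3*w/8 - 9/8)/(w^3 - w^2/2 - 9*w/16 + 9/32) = 4*(w + 3)/(4*w - 3)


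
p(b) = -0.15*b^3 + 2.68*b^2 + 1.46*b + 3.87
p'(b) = -0.45*b^2 + 5.36*b + 1.46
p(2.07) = 17.05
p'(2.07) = 10.63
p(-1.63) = 9.26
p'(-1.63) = -8.47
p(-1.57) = 8.76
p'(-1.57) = -8.06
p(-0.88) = 4.76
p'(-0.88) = -3.61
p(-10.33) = 440.11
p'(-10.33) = -101.93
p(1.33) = 10.20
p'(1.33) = 7.79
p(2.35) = 20.15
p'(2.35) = 11.57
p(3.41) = 34.06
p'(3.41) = 14.50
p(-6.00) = 123.99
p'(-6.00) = -46.90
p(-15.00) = 1091.22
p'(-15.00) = -180.19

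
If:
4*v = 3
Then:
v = 3/4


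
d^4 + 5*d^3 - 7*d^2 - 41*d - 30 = (d - 3)*(d + 1)*(d + 2)*(d + 5)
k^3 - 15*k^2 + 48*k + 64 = (k - 8)^2*(k + 1)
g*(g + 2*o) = g^2 + 2*g*o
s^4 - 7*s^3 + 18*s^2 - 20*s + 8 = (s - 2)^3*(s - 1)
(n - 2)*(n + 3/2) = n^2 - n/2 - 3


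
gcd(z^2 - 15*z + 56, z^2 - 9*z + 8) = z - 8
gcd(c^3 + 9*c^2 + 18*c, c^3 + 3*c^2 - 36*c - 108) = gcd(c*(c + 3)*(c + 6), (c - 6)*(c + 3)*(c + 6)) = c^2 + 9*c + 18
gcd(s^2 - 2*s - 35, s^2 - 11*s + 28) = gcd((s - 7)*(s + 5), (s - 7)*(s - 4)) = s - 7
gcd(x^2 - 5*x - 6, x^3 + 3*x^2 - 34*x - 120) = x - 6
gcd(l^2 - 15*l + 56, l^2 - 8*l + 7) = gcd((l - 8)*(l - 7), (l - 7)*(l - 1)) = l - 7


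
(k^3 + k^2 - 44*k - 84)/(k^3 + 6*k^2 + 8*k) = (k^2 - k - 42)/(k*(k + 4))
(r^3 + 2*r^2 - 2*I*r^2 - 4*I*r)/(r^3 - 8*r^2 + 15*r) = (r^2 + 2*r*(1 - I) - 4*I)/(r^2 - 8*r + 15)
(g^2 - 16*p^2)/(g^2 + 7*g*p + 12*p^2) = (g - 4*p)/(g + 3*p)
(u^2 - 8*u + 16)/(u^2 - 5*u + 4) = (u - 4)/(u - 1)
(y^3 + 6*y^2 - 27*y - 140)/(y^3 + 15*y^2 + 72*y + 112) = (y - 5)/(y + 4)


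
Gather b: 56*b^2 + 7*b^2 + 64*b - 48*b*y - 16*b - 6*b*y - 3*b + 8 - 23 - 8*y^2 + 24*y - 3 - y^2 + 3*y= 63*b^2 + b*(45 - 54*y) - 9*y^2 + 27*y - 18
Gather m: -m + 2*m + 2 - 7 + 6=m + 1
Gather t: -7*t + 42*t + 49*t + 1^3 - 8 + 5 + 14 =84*t + 12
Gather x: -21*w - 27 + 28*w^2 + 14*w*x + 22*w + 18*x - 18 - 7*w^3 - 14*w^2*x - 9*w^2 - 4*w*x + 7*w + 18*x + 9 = -7*w^3 + 19*w^2 + 8*w + x*(-14*w^2 + 10*w + 36) - 36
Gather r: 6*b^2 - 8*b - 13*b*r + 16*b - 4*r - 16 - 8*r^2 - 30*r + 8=6*b^2 + 8*b - 8*r^2 + r*(-13*b - 34) - 8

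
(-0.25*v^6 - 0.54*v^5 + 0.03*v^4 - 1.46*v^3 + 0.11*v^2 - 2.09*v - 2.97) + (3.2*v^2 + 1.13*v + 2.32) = -0.25*v^6 - 0.54*v^5 + 0.03*v^4 - 1.46*v^3 + 3.31*v^2 - 0.96*v - 0.65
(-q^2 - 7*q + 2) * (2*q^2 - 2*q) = -2*q^4 - 12*q^3 + 18*q^2 - 4*q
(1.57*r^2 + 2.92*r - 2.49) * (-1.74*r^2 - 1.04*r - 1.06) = -2.7318*r^4 - 6.7136*r^3 - 0.3684*r^2 - 0.5056*r + 2.6394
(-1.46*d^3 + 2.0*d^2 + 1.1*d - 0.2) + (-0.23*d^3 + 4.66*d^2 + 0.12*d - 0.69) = -1.69*d^3 + 6.66*d^2 + 1.22*d - 0.89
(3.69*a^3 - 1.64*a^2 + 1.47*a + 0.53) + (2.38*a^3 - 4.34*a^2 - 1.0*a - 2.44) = 6.07*a^3 - 5.98*a^2 + 0.47*a - 1.91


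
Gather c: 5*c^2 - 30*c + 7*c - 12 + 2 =5*c^2 - 23*c - 10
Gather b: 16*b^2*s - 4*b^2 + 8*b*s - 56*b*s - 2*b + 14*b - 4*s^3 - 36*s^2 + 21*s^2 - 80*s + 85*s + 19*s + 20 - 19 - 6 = b^2*(16*s - 4) + b*(12 - 48*s) - 4*s^3 - 15*s^2 + 24*s - 5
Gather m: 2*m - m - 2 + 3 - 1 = m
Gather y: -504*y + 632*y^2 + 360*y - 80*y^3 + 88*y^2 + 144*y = -80*y^3 + 720*y^2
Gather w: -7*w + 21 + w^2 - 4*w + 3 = w^2 - 11*w + 24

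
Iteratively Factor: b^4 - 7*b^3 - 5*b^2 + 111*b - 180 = (b - 5)*(b^3 - 2*b^2 - 15*b + 36) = (b - 5)*(b + 4)*(b^2 - 6*b + 9) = (b - 5)*(b - 3)*(b + 4)*(b - 3)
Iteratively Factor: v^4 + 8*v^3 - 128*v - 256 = (v + 4)*(v^3 + 4*v^2 - 16*v - 64) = (v - 4)*(v + 4)*(v^2 + 8*v + 16) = (v - 4)*(v + 4)^2*(v + 4)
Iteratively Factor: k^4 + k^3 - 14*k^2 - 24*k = (k + 2)*(k^3 - k^2 - 12*k) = (k - 4)*(k + 2)*(k^2 + 3*k) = (k - 4)*(k + 2)*(k + 3)*(k)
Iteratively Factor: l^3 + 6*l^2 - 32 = (l - 2)*(l^2 + 8*l + 16) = (l - 2)*(l + 4)*(l + 4)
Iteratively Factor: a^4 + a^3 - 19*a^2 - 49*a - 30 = (a + 1)*(a^3 - 19*a - 30) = (a + 1)*(a + 3)*(a^2 - 3*a - 10) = (a + 1)*(a + 2)*(a + 3)*(a - 5)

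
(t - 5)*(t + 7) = t^2 + 2*t - 35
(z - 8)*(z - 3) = z^2 - 11*z + 24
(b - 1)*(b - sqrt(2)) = b^2 - sqrt(2)*b - b + sqrt(2)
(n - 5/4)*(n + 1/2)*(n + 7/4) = n^3 + n^2 - 31*n/16 - 35/32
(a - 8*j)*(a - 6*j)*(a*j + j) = a^3*j - 14*a^2*j^2 + a^2*j + 48*a*j^3 - 14*a*j^2 + 48*j^3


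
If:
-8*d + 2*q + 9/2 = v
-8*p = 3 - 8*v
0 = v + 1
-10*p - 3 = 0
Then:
No Solution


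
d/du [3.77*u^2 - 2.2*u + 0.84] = 7.54*u - 2.2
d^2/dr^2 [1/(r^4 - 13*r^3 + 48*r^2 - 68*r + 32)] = 2*(3*(-2*r^2 + 13*r - 16)*(r^4 - 13*r^3 + 48*r^2 - 68*r + 32) + (4*r^3 - 39*r^2 + 96*r - 68)^2)/(r^4 - 13*r^3 + 48*r^2 - 68*r + 32)^3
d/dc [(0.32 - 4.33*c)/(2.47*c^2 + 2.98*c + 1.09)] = (10.6951*c^2 - 1.5808*c - 5.6733)/(6.1009*c^4 + 14.7212*c^3 + 14.265*c^2 + 6.4964*c + 1.1881)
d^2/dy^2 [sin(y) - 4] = -sin(y)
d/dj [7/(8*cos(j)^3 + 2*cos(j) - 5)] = 14*(12*cos(j)^2 + 1)*sin(j)/(8*cos(j)^3 + 2*cos(j) - 5)^2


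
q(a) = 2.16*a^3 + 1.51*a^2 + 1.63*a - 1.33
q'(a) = 6.48*a^2 + 3.02*a + 1.63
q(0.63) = 0.84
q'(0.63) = 6.10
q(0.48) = 0.04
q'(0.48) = 4.57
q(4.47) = 229.05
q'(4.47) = 144.61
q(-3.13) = -57.87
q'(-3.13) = 55.66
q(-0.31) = -1.75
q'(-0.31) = 1.32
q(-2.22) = -21.14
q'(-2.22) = 26.86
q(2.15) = 30.62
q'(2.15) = 38.08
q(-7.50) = -839.87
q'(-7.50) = 343.48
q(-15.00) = -6976.03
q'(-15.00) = 1414.33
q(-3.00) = -50.95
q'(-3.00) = 50.89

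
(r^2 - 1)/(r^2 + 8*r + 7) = (r - 1)/(r + 7)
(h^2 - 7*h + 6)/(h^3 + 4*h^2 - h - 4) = (h - 6)/(h^2 + 5*h + 4)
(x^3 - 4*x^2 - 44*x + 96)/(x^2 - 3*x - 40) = (x^2 + 4*x - 12)/(x + 5)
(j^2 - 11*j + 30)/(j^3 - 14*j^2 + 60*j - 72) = (j - 5)/(j^2 - 8*j + 12)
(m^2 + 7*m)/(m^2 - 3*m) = (m + 7)/(m - 3)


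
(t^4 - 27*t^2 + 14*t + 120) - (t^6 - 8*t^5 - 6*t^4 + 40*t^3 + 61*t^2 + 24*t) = -t^6 + 8*t^5 + 7*t^4 - 40*t^3 - 88*t^2 - 10*t + 120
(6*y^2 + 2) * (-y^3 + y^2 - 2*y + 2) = -6*y^5 + 6*y^4 - 14*y^3 + 14*y^2 - 4*y + 4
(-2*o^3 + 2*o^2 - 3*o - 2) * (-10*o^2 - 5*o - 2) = 20*o^5 - 10*o^4 + 24*o^3 + 31*o^2 + 16*o + 4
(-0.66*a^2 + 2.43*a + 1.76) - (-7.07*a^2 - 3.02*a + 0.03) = 6.41*a^2 + 5.45*a + 1.73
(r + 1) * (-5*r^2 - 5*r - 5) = -5*r^3 - 10*r^2 - 10*r - 5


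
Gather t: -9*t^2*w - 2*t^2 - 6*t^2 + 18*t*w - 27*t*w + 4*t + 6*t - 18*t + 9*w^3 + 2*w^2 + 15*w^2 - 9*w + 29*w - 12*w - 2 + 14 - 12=t^2*(-9*w - 8) + t*(-9*w - 8) + 9*w^3 + 17*w^2 + 8*w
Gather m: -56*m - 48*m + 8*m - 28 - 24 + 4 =-96*m - 48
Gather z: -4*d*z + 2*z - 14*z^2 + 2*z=-14*z^2 + z*(4 - 4*d)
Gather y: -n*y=-n*y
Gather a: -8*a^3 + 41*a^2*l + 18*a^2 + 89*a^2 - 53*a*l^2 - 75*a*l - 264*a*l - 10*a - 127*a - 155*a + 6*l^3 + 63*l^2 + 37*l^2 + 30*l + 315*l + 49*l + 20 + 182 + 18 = -8*a^3 + a^2*(41*l + 107) + a*(-53*l^2 - 339*l - 292) + 6*l^3 + 100*l^2 + 394*l + 220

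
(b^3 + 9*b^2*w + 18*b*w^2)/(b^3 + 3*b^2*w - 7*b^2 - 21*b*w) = (b + 6*w)/(b - 7)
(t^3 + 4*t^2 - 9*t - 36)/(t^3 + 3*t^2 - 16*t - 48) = (t - 3)/(t - 4)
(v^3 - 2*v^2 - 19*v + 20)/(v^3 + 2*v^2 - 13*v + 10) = (v^2 - v - 20)/(v^2 + 3*v - 10)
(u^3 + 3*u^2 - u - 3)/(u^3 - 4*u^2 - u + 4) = (u + 3)/(u - 4)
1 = 1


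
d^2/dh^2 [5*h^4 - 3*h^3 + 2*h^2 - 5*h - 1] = 60*h^2 - 18*h + 4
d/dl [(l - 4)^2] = 2*l - 8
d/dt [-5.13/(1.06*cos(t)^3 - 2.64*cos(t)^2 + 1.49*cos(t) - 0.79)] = (-16.3134*cos(t)^2 + 27.0864*cos(t) - 7.6437)*sin(t)/(1.06*cos(t)^3 - 2.64*cos(t)^2 + 1.49*cos(t) - 0.79)^2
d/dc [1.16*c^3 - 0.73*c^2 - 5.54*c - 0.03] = 3.48*c^2 - 1.46*c - 5.54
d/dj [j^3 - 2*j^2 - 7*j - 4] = 3*j^2 - 4*j - 7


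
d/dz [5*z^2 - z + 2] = 10*z - 1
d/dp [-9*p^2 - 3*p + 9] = -18*p - 3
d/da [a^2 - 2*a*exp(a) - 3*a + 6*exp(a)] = -2*a*exp(a) + 2*a + 4*exp(a) - 3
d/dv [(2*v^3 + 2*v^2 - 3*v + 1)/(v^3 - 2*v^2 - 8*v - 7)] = (-6*v^4 - 26*v^3 - 67*v^2 - 24*v + 29)/(v^6 - 4*v^5 - 12*v^4 + 18*v^3 + 92*v^2 + 112*v + 49)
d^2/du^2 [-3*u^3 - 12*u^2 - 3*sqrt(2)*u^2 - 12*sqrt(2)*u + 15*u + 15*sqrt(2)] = -18*u - 24 - 6*sqrt(2)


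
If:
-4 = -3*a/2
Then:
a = 8/3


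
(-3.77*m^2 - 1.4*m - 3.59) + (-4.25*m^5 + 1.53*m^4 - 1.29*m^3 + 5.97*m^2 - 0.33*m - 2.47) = -4.25*m^5 + 1.53*m^4 - 1.29*m^3 + 2.2*m^2 - 1.73*m - 6.06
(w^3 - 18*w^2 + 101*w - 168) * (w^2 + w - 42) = w^5 - 17*w^4 + 41*w^3 + 689*w^2 - 4410*w + 7056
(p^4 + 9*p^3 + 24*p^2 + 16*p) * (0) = 0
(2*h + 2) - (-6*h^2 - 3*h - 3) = 6*h^2 + 5*h + 5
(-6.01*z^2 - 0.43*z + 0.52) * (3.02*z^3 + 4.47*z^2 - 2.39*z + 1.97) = -18.1502*z^5 - 28.1633*z^4 + 14.0122*z^3 - 8.4876*z^2 - 2.0899*z + 1.0244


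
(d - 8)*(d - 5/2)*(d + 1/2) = d^3 - 10*d^2 + 59*d/4 + 10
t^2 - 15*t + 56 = (t - 8)*(t - 7)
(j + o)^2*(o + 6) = j^2*o + 6*j^2 + 2*j*o^2 + 12*j*o + o^3 + 6*o^2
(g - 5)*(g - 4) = g^2 - 9*g + 20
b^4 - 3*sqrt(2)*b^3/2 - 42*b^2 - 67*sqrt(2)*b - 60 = (b - 6*sqrt(2))*(b + sqrt(2))^2*(b + 5*sqrt(2)/2)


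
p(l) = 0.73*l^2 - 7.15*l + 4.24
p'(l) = 1.46*l - 7.15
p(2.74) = -9.87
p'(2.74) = -3.15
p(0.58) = 0.34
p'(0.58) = -6.30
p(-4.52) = 51.47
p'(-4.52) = -13.75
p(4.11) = -12.82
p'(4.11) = -1.15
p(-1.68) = 18.31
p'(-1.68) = -9.60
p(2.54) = -9.21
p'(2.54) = -3.44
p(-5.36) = 63.54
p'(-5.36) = -14.98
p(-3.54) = 38.70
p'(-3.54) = -12.32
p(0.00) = 4.24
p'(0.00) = -7.15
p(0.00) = 4.24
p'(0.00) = -7.15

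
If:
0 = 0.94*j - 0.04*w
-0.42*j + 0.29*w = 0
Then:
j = 0.00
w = 0.00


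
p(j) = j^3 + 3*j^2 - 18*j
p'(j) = 3*j^2 + 6*j - 18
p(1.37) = -16.46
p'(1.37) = -4.15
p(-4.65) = 48.02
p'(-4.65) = 18.97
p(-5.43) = 26.09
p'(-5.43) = 37.87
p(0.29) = -4.94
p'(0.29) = -16.01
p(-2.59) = 49.37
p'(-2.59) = -13.42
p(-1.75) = 35.33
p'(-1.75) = -19.31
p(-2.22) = 43.80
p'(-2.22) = -16.53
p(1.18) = -15.42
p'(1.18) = -6.74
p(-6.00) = 0.00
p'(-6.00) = 54.00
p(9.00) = 810.00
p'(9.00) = 279.00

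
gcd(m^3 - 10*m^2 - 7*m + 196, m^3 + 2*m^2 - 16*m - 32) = m + 4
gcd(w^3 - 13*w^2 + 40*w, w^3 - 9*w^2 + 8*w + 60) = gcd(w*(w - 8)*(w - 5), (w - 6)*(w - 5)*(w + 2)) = w - 5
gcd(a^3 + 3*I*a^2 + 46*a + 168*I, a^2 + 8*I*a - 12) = a + 6*I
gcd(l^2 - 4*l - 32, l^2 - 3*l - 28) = l + 4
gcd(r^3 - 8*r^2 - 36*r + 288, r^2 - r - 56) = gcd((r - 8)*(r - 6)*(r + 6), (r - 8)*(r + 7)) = r - 8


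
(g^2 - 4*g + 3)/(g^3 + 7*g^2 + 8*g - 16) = (g - 3)/(g^2 + 8*g + 16)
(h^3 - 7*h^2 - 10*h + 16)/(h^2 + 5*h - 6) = (h^2 - 6*h - 16)/(h + 6)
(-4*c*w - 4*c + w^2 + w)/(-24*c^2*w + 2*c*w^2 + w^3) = (w + 1)/(w*(6*c + w))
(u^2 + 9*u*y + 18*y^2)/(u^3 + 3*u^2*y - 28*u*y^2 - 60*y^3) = (-u - 3*y)/(-u^2 + 3*u*y + 10*y^2)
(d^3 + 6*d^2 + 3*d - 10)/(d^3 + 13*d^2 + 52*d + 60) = (d - 1)/(d + 6)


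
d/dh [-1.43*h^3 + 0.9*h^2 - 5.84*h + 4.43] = -4.29*h^2 + 1.8*h - 5.84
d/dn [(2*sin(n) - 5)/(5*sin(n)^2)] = 2*(5 - sin(n))*cos(n)/(5*sin(n)^3)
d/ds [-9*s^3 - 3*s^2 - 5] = 3*s*(-9*s - 2)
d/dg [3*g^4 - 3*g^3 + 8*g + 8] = 12*g^3 - 9*g^2 + 8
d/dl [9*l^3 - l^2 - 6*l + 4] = 27*l^2 - 2*l - 6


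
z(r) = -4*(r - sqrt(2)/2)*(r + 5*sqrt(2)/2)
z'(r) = -8*r - 8*sqrt(2)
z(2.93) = -57.49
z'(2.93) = -34.75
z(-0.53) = 14.87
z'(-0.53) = -7.07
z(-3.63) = -1.64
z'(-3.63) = 17.73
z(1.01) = -5.51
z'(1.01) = -19.39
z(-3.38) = 2.54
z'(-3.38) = 15.73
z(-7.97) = -153.91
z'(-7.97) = 52.45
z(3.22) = -67.90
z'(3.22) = -37.07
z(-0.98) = 17.25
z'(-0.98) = -3.47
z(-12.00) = -430.24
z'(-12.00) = 84.69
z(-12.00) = -430.24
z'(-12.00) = 84.69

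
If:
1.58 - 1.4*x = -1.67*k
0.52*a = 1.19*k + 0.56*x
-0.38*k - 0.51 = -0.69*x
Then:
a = -0.95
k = -0.61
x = 0.41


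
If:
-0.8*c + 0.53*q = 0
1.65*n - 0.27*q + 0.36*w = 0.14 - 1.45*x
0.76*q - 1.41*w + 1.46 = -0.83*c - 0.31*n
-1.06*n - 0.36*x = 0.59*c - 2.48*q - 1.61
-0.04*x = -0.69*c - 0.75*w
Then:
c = -0.48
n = 0.24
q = -0.72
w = 0.42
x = -0.41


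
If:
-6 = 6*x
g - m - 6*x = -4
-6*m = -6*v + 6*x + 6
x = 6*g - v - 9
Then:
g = 18/5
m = 68/5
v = 68/5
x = -1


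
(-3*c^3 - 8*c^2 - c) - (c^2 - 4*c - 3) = -3*c^3 - 9*c^2 + 3*c + 3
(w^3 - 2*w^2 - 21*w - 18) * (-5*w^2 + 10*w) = -5*w^5 + 20*w^4 + 85*w^3 - 120*w^2 - 180*w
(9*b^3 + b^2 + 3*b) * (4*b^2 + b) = 36*b^5 + 13*b^4 + 13*b^3 + 3*b^2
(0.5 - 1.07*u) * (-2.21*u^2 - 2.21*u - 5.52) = 2.3647*u^3 + 1.2597*u^2 + 4.8014*u - 2.76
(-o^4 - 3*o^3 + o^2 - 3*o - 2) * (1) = -o^4 - 3*o^3 + o^2 - 3*o - 2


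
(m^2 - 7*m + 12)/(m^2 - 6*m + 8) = (m - 3)/(m - 2)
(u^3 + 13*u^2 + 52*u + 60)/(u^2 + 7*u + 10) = u + 6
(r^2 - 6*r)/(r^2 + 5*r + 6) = r*(r - 6)/(r^2 + 5*r + 6)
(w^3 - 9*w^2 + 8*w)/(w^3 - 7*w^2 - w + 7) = w*(w - 8)/(w^2 - 6*w - 7)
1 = 1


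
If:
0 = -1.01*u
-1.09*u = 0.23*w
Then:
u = 0.00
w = 0.00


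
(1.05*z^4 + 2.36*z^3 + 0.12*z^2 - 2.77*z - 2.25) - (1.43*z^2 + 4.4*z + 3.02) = 1.05*z^4 + 2.36*z^3 - 1.31*z^2 - 7.17*z - 5.27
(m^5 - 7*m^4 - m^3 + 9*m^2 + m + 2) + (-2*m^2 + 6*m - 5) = m^5 - 7*m^4 - m^3 + 7*m^2 + 7*m - 3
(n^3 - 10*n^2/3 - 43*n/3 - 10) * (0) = 0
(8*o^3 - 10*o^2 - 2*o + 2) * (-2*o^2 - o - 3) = -16*o^5 + 12*o^4 - 10*o^3 + 28*o^2 + 4*o - 6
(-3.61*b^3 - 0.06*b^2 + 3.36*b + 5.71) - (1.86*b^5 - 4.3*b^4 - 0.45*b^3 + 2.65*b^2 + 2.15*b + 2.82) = -1.86*b^5 + 4.3*b^4 - 3.16*b^3 - 2.71*b^2 + 1.21*b + 2.89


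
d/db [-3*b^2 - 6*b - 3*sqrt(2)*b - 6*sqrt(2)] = -6*b - 6 - 3*sqrt(2)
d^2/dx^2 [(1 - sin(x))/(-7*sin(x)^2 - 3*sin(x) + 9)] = (-49*sin(x)^5 + 217*sin(x)^4 - 217*sin(x)^3 - 60*sin(x)^2 + 198*sin(x) - 90)/(7*sin(x)^2 + 3*sin(x) - 9)^3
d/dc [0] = 0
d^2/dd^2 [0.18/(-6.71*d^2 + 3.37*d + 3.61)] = (-16.208676*d^2 + 8.140572*d + 0.18*(13.42*d - 3.37)*(26.84*d - 6.74) + 8.720316)/(-6.71*d^2 + 3.37*d + 3.61)^3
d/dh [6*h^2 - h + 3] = 12*h - 1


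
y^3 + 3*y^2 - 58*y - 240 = (y - 8)*(y + 5)*(y + 6)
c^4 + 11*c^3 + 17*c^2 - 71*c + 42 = (c - 1)^2*(c + 6)*(c + 7)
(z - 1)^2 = z^2 - 2*z + 1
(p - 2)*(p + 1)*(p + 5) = p^3 + 4*p^2 - 7*p - 10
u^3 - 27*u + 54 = (u - 3)^2*(u + 6)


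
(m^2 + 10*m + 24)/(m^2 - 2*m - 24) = (m + 6)/(m - 6)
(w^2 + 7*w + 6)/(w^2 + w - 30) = (w + 1)/(w - 5)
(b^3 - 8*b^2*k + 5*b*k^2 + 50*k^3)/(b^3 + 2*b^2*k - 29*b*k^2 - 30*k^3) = (b^2 - 3*b*k - 10*k^2)/(b^2 + 7*b*k + 6*k^2)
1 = 1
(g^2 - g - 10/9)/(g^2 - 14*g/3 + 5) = (g + 2/3)/(g - 3)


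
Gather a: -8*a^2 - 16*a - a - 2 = -8*a^2 - 17*a - 2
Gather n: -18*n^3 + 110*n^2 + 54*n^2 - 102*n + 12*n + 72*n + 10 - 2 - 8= -18*n^3 + 164*n^2 - 18*n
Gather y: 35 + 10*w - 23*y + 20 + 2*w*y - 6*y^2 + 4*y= 10*w - 6*y^2 + y*(2*w - 19) + 55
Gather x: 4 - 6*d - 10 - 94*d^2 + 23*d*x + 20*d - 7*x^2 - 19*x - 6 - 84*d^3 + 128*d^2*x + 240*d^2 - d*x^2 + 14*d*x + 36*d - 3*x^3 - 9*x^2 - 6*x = -84*d^3 + 146*d^2 + 50*d - 3*x^3 + x^2*(-d - 16) + x*(128*d^2 + 37*d - 25) - 12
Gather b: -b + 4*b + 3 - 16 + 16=3*b + 3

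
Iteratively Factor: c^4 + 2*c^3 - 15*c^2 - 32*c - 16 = (c - 4)*(c^3 + 6*c^2 + 9*c + 4) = (c - 4)*(c + 1)*(c^2 + 5*c + 4) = (c - 4)*(c + 1)^2*(c + 4)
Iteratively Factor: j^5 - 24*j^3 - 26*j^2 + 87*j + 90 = (j + 3)*(j^4 - 3*j^3 - 15*j^2 + 19*j + 30) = (j - 5)*(j + 3)*(j^3 + 2*j^2 - 5*j - 6) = (j - 5)*(j - 2)*(j + 3)*(j^2 + 4*j + 3) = (j - 5)*(j - 2)*(j + 3)^2*(j + 1)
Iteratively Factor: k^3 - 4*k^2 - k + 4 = (k + 1)*(k^2 - 5*k + 4) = (k - 4)*(k + 1)*(k - 1)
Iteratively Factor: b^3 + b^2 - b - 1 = (b + 1)*(b^2 - 1) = (b + 1)^2*(b - 1)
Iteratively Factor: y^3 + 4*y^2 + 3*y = (y + 3)*(y^2 + y) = y*(y + 3)*(y + 1)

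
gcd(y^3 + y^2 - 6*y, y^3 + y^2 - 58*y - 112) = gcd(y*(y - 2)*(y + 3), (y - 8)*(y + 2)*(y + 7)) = 1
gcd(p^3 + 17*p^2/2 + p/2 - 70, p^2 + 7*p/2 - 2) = p + 4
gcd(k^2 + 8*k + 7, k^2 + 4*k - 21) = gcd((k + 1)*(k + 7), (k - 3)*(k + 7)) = k + 7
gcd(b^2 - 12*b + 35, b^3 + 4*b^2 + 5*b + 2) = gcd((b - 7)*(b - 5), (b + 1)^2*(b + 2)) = 1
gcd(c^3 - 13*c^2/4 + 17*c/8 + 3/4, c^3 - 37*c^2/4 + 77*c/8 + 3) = c^2 - 5*c/4 - 3/8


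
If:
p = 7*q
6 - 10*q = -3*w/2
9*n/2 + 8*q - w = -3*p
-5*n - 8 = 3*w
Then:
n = 508/65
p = -798/65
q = -114/65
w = -204/13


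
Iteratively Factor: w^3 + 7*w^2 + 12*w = (w + 3)*(w^2 + 4*w) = w*(w + 3)*(w + 4)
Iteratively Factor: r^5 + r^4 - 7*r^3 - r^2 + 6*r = (r)*(r^4 + r^3 - 7*r^2 - r + 6) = r*(r - 2)*(r^3 + 3*r^2 - r - 3) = r*(r - 2)*(r - 1)*(r^2 + 4*r + 3) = r*(r - 2)*(r - 1)*(r + 3)*(r + 1)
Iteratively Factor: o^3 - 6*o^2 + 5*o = (o - 5)*(o^2 - o) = (o - 5)*(o - 1)*(o)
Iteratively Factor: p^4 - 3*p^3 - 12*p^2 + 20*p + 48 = (p + 2)*(p^3 - 5*p^2 - 2*p + 24) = (p - 4)*(p + 2)*(p^2 - p - 6) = (p - 4)*(p + 2)^2*(p - 3)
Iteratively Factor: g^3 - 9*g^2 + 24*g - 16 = (g - 4)*(g^2 - 5*g + 4) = (g - 4)*(g - 1)*(g - 4)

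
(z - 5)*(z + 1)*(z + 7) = z^3 + 3*z^2 - 33*z - 35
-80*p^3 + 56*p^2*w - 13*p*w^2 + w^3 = (-5*p + w)*(-4*p + w)^2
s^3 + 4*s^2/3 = s^2*(s + 4/3)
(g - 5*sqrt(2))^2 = g^2 - 10*sqrt(2)*g + 50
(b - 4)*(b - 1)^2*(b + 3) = b^4 - 3*b^3 - 9*b^2 + 23*b - 12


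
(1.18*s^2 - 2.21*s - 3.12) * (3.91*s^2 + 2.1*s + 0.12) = 4.6138*s^4 - 6.1631*s^3 - 16.6986*s^2 - 6.8172*s - 0.3744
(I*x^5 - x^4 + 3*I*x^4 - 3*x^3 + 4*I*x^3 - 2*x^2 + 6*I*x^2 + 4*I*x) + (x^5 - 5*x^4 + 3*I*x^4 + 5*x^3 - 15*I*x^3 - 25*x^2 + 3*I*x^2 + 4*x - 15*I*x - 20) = x^5 + I*x^5 - 6*x^4 + 6*I*x^4 + 2*x^3 - 11*I*x^3 - 27*x^2 + 9*I*x^2 + 4*x - 11*I*x - 20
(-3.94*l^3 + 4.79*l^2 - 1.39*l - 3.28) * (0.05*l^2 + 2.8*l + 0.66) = -0.197*l^5 - 10.7925*l^4 + 10.7421*l^3 - 0.8946*l^2 - 10.1014*l - 2.1648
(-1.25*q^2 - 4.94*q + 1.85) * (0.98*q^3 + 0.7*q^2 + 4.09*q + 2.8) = -1.225*q^5 - 5.7162*q^4 - 6.7575*q^3 - 22.4096*q^2 - 6.2655*q + 5.18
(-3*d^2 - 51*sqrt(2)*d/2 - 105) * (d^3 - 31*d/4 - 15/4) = -3*d^5 - 51*sqrt(2)*d^4/2 - 327*d^3/4 + 45*d^2/4 + 1581*sqrt(2)*d^2/8 + 765*sqrt(2)*d/8 + 3255*d/4 + 1575/4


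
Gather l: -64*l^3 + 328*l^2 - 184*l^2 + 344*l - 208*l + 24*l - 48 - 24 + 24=-64*l^3 + 144*l^2 + 160*l - 48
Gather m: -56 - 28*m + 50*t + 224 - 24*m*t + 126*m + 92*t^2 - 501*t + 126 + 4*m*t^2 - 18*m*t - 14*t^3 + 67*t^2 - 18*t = m*(4*t^2 - 42*t + 98) - 14*t^3 + 159*t^2 - 469*t + 294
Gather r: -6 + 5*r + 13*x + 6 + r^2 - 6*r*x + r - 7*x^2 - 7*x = r^2 + r*(6 - 6*x) - 7*x^2 + 6*x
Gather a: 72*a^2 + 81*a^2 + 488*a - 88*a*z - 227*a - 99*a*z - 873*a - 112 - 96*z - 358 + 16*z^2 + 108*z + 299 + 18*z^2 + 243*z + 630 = 153*a^2 + a*(-187*z - 612) + 34*z^2 + 255*z + 459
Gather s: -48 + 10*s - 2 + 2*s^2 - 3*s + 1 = 2*s^2 + 7*s - 49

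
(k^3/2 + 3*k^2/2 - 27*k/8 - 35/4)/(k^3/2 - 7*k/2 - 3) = (k^2 + k - 35/4)/(k^2 - 2*k - 3)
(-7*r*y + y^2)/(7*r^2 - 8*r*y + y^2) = y/(-r + y)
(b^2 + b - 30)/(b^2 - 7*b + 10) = (b + 6)/(b - 2)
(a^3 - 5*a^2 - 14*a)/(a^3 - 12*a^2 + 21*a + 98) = a/(a - 7)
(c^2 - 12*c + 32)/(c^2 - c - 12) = (c - 8)/(c + 3)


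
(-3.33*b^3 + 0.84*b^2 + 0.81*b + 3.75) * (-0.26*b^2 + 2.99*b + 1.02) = 0.8658*b^5 - 10.1751*b^4 - 1.0956*b^3 + 2.3037*b^2 + 12.0387*b + 3.825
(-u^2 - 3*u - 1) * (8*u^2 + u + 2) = -8*u^4 - 25*u^3 - 13*u^2 - 7*u - 2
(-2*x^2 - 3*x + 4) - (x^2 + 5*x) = -3*x^2 - 8*x + 4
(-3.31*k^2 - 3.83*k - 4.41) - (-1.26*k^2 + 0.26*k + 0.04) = -2.05*k^2 - 4.09*k - 4.45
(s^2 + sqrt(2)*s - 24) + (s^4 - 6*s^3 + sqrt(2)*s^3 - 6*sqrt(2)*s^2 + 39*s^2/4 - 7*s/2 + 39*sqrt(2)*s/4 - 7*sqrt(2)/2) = s^4 - 6*s^3 + sqrt(2)*s^3 - 6*sqrt(2)*s^2 + 43*s^2/4 - 7*s/2 + 43*sqrt(2)*s/4 - 24 - 7*sqrt(2)/2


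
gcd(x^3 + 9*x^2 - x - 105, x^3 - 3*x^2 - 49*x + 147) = x^2 + 4*x - 21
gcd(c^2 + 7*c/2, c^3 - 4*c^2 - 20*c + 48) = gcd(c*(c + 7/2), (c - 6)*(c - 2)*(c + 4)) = 1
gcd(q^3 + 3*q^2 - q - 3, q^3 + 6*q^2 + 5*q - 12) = q^2 + 2*q - 3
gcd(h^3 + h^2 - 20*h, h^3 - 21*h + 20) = h^2 + h - 20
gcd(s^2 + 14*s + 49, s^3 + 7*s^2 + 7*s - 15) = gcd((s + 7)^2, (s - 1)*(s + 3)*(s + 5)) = 1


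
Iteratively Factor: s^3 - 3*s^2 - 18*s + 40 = (s - 2)*(s^2 - s - 20) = (s - 5)*(s - 2)*(s + 4)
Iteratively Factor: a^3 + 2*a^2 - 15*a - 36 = (a + 3)*(a^2 - a - 12) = (a - 4)*(a + 3)*(a + 3)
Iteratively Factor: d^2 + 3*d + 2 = (d + 2)*(d + 1)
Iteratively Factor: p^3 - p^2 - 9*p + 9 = (p - 3)*(p^2 + 2*p - 3) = (p - 3)*(p + 3)*(p - 1)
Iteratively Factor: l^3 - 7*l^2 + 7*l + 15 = (l - 3)*(l^2 - 4*l - 5) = (l - 3)*(l + 1)*(l - 5)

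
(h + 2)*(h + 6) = h^2 + 8*h + 12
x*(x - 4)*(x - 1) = x^3 - 5*x^2 + 4*x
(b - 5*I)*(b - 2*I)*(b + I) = b^3 - 6*I*b^2 - 3*b - 10*I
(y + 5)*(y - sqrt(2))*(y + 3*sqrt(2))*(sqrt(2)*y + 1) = sqrt(2)*y^4 + 5*y^3 + 5*sqrt(2)*y^3 - 4*sqrt(2)*y^2 + 25*y^2 - 20*sqrt(2)*y - 6*y - 30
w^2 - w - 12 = (w - 4)*(w + 3)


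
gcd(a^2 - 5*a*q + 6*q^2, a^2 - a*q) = 1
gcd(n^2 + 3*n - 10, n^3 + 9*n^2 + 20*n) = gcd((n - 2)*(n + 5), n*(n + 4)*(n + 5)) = n + 5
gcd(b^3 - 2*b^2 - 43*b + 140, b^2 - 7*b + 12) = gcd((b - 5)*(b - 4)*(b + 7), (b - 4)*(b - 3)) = b - 4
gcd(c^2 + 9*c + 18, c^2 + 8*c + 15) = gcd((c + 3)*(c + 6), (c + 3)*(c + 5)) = c + 3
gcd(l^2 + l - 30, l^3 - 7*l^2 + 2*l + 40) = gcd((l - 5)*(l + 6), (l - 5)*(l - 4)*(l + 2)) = l - 5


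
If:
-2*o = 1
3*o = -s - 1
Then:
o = -1/2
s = 1/2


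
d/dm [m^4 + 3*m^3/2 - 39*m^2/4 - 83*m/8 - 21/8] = 4*m^3 + 9*m^2/2 - 39*m/2 - 83/8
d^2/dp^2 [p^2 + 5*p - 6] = 2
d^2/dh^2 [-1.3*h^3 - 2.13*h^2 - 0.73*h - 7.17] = -7.8*h - 4.26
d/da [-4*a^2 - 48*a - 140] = -8*a - 48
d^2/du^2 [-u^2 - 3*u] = -2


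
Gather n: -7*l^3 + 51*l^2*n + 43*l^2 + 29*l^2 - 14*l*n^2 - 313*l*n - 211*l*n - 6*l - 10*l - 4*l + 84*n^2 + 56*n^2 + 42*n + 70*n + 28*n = -7*l^3 + 72*l^2 - 20*l + n^2*(140 - 14*l) + n*(51*l^2 - 524*l + 140)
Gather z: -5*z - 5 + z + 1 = -4*z - 4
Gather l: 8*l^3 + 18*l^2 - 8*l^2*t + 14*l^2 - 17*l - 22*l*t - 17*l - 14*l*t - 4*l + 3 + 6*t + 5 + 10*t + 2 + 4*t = 8*l^3 + l^2*(32 - 8*t) + l*(-36*t - 38) + 20*t + 10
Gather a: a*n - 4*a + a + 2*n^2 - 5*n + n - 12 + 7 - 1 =a*(n - 3) + 2*n^2 - 4*n - 6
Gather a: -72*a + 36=36 - 72*a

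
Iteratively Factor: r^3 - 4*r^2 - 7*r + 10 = (r - 1)*(r^2 - 3*r - 10) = (r - 5)*(r - 1)*(r + 2)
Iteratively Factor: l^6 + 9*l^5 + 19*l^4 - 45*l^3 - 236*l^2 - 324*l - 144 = (l + 2)*(l^5 + 7*l^4 + 5*l^3 - 55*l^2 - 126*l - 72) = (l + 2)^2*(l^4 + 5*l^3 - 5*l^2 - 45*l - 36) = (l - 3)*(l + 2)^2*(l^3 + 8*l^2 + 19*l + 12) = (l - 3)*(l + 2)^2*(l + 3)*(l^2 + 5*l + 4) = (l - 3)*(l + 1)*(l + 2)^2*(l + 3)*(l + 4)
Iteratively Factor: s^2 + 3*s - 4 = (s - 1)*(s + 4)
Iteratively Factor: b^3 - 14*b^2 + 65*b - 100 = (b - 5)*(b^2 - 9*b + 20) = (b - 5)^2*(b - 4)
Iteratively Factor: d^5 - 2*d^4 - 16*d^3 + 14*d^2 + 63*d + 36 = (d + 1)*(d^4 - 3*d^3 - 13*d^2 + 27*d + 36) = (d - 4)*(d + 1)*(d^3 + d^2 - 9*d - 9) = (d - 4)*(d - 3)*(d + 1)*(d^2 + 4*d + 3) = (d - 4)*(d - 3)*(d + 1)^2*(d + 3)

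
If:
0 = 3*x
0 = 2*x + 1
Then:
No Solution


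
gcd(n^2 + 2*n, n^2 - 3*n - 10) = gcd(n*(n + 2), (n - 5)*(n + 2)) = n + 2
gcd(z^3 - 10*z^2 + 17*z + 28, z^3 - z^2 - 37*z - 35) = z^2 - 6*z - 7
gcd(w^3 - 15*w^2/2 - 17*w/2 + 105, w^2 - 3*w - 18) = w - 6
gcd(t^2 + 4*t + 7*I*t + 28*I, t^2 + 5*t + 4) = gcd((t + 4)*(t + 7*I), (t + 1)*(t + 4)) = t + 4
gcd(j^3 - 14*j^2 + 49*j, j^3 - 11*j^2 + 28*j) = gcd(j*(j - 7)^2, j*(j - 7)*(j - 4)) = j^2 - 7*j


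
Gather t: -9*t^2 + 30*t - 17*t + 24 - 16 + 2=-9*t^2 + 13*t + 10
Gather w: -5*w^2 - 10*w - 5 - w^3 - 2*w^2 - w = -w^3 - 7*w^2 - 11*w - 5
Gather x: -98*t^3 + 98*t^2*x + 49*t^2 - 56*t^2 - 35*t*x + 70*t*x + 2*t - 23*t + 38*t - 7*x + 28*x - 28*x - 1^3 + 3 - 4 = -98*t^3 - 7*t^2 + 17*t + x*(98*t^2 + 35*t - 7) - 2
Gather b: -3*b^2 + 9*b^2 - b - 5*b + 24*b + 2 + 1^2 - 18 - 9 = 6*b^2 + 18*b - 24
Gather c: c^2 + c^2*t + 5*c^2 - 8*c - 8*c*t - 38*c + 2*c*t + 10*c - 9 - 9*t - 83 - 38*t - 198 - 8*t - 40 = c^2*(t + 6) + c*(-6*t - 36) - 55*t - 330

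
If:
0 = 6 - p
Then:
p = 6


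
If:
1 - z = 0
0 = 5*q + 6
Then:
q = -6/5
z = 1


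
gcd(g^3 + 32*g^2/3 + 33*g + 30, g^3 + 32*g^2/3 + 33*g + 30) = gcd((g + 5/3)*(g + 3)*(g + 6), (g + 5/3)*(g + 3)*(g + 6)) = g^3 + 32*g^2/3 + 33*g + 30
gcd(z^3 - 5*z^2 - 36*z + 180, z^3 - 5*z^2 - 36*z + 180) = z^3 - 5*z^2 - 36*z + 180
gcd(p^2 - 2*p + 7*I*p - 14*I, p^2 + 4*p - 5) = 1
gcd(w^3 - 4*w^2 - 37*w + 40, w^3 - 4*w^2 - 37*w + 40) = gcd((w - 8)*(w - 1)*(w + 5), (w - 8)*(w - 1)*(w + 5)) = w^3 - 4*w^2 - 37*w + 40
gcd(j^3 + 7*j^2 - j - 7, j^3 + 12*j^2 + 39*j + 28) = j^2 + 8*j + 7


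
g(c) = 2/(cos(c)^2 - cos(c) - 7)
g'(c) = 2*(2*sin(c)*cos(c) - sin(c))/(cos(c)^2 - cos(c) - 7)^2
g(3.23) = -0.40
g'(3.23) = 0.02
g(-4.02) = -0.34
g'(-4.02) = -0.10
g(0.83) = -0.28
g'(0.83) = 0.01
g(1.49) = -0.28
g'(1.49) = -0.03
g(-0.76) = -0.28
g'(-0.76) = -0.01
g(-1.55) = -0.28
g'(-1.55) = 0.04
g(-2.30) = -0.34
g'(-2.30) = 0.10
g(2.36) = -0.35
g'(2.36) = -0.10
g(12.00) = -0.28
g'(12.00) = -0.01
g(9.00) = -0.38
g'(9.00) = -0.08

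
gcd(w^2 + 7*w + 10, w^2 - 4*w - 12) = w + 2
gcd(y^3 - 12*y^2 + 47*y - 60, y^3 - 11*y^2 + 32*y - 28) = 1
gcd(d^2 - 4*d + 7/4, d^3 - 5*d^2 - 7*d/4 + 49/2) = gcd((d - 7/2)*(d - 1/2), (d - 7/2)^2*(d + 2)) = d - 7/2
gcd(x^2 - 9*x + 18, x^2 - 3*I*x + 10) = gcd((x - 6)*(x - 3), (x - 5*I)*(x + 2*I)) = 1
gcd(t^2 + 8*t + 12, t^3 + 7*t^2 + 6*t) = t + 6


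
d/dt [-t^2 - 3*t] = -2*t - 3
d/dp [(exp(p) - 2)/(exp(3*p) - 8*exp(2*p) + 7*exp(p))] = 2*(-exp(3*p) + 7*exp(2*p) - 16*exp(p) + 7)*exp(-p)/(exp(4*p) - 16*exp(3*p) + 78*exp(2*p) - 112*exp(p) + 49)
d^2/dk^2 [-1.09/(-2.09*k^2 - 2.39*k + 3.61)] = (-9.522458*k^2 - 10.889318*k + 1.09*(4.18*k + 2.39)*(8.36*k + 4.78) + 16.447882)/(2.09*k^2 + 2.39*k - 3.61)^3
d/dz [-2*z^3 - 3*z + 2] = -6*z^2 - 3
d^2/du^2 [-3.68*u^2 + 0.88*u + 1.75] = -7.36000000000000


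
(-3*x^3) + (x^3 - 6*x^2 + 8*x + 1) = -2*x^3 - 6*x^2 + 8*x + 1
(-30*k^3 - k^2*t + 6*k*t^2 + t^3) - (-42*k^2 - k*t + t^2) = -30*k^3 - k^2*t + 42*k^2 + 6*k*t^2 + k*t + t^3 - t^2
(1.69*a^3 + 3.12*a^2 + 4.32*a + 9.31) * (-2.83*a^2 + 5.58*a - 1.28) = -4.7827*a^5 + 0.600599999999998*a^4 + 3.0208*a^3 - 6.2353*a^2 + 46.4202*a - 11.9168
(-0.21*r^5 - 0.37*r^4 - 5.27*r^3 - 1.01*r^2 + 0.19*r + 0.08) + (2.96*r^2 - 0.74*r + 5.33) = -0.21*r^5 - 0.37*r^4 - 5.27*r^3 + 1.95*r^2 - 0.55*r + 5.41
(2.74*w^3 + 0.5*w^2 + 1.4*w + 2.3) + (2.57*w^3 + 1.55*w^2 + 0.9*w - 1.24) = 5.31*w^3 + 2.05*w^2 + 2.3*w + 1.06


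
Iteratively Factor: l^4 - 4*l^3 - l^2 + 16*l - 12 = (l - 2)*(l^3 - 2*l^2 - 5*l + 6) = (l - 2)*(l + 2)*(l^2 - 4*l + 3) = (l - 2)*(l - 1)*(l + 2)*(l - 3)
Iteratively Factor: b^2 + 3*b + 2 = (b + 2)*(b + 1)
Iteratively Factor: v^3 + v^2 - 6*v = (v - 2)*(v^2 + 3*v) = (v - 2)*(v + 3)*(v)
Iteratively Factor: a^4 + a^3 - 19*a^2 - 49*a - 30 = (a + 2)*(a^3 - a^2 - 17*a - 15) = (a + 2)*(a + 3)*(a^2 - 4*a - 5) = (a + 1)*(a + 2)*(a + 3)*(a - 5)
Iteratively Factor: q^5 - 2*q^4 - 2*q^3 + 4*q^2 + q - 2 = (q + 1)*(q^4 - 3*q^3 + q^2 + 3*q - 2) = (q - 1)*(q + 1)*(q^3 - 2*q^2 - q + 2) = (q - 1)^2*(q + 1)*(q^2 - q - 2) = (q - 2)*(q - 1)^2*(q + 1)*(q + 1)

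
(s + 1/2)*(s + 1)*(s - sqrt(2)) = s^3 - sqrt(2)*s^2 + 3*s^2/2 - 3*sqrt(2)*s/2 + s/2 - sqrt(2)/2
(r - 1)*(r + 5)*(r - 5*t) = r^3 - 5*r^2*t + 4*r^2 - 20*r*t - 5*r + 25*t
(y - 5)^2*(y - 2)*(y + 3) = y^4 - 9*y^3 + 9*y^2 + 85*y - 150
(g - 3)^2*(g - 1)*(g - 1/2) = g^4 - 15*g^3/2 + 37*g^2/2 - 33*g/2 + 9/2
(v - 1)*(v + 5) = v^2 + 4*v - 5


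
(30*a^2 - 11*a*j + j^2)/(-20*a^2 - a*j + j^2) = (-6*a + j)/(4*a + j)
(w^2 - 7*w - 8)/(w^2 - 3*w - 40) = (w + 1)/(w + 5)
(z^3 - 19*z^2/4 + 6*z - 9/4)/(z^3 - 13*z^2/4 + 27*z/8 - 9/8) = 2*(z - 3)/(2*z - 3)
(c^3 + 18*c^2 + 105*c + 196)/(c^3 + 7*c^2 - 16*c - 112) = (c + 7)/(c - 4)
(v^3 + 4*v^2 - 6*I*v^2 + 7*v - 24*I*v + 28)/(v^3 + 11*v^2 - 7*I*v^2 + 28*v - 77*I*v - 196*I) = (v + I)/(v + 7)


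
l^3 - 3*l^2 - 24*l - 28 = (l - 7)*(l + 2)^2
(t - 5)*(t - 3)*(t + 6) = t^3 - 2*t^2 - 33*t + 90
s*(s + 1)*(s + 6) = s^3 + 7*s^2 + 6*s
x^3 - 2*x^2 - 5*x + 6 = (x - 3)*(x - 1)*(x + 2)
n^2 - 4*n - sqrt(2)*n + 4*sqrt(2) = (n - 4)*(n - sqrt(2))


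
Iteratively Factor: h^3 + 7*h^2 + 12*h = (h + 4)*(h^2 + 3*h) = (h + 3)*(h + 4)*(h)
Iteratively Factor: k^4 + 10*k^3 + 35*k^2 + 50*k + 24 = (k + 1)*(k^3 + 9*k^2 + 26*k + 24) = (k + 1)*(k + 3)*(k^2 + 6*k + 8) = (k + 1)*(k + 2)*(k + 3)*(k + 4)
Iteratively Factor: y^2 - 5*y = (y - 5)*(y)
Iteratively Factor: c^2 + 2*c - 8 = (c + 4)*(c - 2)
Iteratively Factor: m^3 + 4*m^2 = (m)*(m^2 + 4*m) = m^2*(m + 4)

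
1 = 1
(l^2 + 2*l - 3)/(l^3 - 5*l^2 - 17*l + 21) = 1/(l - 7)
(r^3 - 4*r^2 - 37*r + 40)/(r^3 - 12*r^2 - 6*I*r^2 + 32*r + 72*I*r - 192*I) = (r^2 + 4*r - 5)/(r^2 + r*(-4 - 6*I) + 24*I)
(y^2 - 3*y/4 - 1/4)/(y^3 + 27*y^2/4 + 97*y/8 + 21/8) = 2*(y - 1)/(2*y^2 + 13*y + 21)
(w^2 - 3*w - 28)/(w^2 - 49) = (w + 4)/(w + 7)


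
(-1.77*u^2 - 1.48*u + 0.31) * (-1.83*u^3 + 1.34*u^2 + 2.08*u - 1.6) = 3.2391*u^5 + 0.3366*u^4 - 6.2321*u^3 + 0.169*u^2 + 3.0128*u - 0.496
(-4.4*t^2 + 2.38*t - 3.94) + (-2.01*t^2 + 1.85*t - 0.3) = -6.41*t^2 + 4.23*t - 4.24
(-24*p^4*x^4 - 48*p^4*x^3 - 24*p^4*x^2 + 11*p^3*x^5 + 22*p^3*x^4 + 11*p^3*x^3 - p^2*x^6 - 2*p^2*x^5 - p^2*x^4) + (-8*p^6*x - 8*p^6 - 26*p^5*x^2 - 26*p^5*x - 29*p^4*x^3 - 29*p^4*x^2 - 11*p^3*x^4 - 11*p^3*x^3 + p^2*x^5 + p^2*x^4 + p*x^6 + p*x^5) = -8*p^6*x - 8*p^6 - 26*p^5*x^2 - 26*p^5*x - 24*p^4*x^4 - 77*p^4*x^3 - 53*p^4*x^2 + 11*p^3*x^5 + 11*p^3*x^4 - p^2*x^6 - p^2*x^5 + p*x^6 + p*x^5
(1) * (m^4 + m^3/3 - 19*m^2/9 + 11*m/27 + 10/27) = m^4 + m^3/3 - 19*m^2/9 + 11*m/27 + 10/27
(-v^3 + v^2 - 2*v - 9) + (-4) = -v^3 + v^2 - 2*v - 13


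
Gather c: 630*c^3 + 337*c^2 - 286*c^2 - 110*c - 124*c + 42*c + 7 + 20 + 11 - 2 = 630*c^3 + 51*c^2 - 192*c + 36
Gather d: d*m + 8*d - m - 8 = d*(m + 8) - m - 8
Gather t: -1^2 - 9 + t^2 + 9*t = t^2 + 9*t - 10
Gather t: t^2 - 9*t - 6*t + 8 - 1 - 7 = t^2 - 15*t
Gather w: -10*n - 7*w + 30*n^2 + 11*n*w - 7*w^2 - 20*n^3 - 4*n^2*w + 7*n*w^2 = -20*n^3 + 30*n^2 - 10*n + w^2*(7*n - 7) + w*(-4*n^2 + 11*n - 7)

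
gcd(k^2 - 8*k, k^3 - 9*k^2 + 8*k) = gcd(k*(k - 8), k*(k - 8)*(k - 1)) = k^2 - 8*k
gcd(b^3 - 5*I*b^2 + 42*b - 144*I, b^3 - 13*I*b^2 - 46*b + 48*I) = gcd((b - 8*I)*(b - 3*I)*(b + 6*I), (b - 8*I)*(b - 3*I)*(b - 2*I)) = b^2 - 11*I*b - 24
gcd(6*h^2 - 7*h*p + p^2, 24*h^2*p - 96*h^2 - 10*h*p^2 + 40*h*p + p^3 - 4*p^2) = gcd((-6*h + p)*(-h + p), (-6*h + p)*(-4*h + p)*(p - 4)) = -6*h + p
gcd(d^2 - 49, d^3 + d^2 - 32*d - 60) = 1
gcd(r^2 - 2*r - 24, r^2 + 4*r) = r + 4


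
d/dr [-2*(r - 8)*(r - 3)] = 22 - 4*r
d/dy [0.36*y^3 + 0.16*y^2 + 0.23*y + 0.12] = 1.08*y^2 + 0.32*y + 0.23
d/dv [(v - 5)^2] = 2*v - 10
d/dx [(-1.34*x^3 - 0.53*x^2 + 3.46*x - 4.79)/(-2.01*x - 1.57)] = (5.3868*x^3 + 7.3767*x^2 + 1.6642*x - 15.0601)/(4.0401*x^2 + 6.3114*x + 2.4649)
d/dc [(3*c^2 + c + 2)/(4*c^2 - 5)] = (-4*c^2 - 46*c - 5)/(16*c^4 - 40*c^2 + 25)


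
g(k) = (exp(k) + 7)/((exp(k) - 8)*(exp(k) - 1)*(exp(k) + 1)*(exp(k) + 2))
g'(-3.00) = 0.00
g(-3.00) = 0.43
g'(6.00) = 0.00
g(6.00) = 0.00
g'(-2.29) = -0.00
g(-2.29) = 0.43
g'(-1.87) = 0.01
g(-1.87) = 0.43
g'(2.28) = -0.07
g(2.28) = 0.01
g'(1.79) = -0.01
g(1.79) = -0.02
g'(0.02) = 476.11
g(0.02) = -9.32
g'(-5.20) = -0.00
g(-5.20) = 0.44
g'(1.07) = 0.11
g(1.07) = -0.05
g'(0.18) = 5.80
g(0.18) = -0.87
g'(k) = exp(k)/((exp(k) - 8)*(exp(k) - 1)*(exp(k) + 1)*(exp(k) + 2)) - (exp(k) + 7)*exp(k)/((exp(k) - 8)*(exp(k) - 1)*(exp(k) + 1)*(exp(k) + 2)^2) - (exp(k) + 7)*exp(k)/((exp(k) - 8)*(exp(k) - 1)*(exp(k) + 1)^2*(exp(k) + 2)) - (exp(k) + 7)*exp(k)/((exp(k) - 8)*(exp(k) - 1)^2*(exp(k) + 1)*(exp(k) + 2)) - (exp(k) + 7)*exp(k)/((exp(k) - 8)^2*(exp(k) - 1)*(exp(k) + 1)*(exp(k) + 2)) = (-3*exp(4*k) - 16*exp(3*k) + 143*exp(2*k) + 238*exp(k) - 26)*exp(k)/(exp(8*k) - 12*exp(7*k) + 2*exp(6*k) + 216*exp(5*k) + 249*exp(4*k) - 396*exp(3*k) - 508*exp(2*k) + 192*exp(k) + 256)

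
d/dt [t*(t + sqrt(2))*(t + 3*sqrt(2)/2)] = 3*t^2 + 5*sqrt(2)*t + 3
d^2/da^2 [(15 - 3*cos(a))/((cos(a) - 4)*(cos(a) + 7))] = 3*(-23*(1 - cos(a)^2)^2 + cos(a)^5 + 121*cos(a)^3 - 537*cos(a)^2 + 286*cos(a) + 225)/((cos(a) - 4)^3*(cos(a) + 7)^3)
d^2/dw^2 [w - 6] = 0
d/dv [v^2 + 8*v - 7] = 2*v + 8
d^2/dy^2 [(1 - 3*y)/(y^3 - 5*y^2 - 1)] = 2*(y^2*(3*y - 10)^2*(3*y - 1) + (9*y^2 - 30*y + (3*y - 5)*(3*y - 1))*(-y^3 + 5*y^2 + 1))/(-y^3 + 5*y^2 + 1)^3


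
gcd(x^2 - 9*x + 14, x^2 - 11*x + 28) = x - 7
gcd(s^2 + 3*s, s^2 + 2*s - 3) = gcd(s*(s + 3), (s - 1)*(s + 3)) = s + 3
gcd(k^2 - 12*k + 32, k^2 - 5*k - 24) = k - 8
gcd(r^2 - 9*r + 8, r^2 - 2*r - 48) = r - 8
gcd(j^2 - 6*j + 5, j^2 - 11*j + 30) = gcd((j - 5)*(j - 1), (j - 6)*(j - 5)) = j - 5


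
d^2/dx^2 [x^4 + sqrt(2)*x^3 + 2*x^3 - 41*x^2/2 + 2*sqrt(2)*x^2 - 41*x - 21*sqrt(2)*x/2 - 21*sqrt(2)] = 12*x^2 + 6*sqrt(2)*x + 12*x - 41 + 4*sqrt(2)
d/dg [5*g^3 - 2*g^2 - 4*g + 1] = 15*g^2 - 4*g - 4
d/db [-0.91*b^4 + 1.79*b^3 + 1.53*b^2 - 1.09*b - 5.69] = -3.64*b^3 + 5.37*b^2 + 3.06*b - 1.09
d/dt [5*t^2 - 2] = 10*t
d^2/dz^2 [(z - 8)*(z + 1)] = 2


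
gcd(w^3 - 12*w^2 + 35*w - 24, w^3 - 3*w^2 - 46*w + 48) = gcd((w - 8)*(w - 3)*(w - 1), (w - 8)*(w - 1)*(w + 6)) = w^2 - 9*w + 8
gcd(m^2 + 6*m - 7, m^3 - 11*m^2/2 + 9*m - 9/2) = m - 1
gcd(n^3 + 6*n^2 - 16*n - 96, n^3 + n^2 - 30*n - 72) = n + 4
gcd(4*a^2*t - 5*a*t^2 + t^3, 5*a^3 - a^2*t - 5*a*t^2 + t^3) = -a + t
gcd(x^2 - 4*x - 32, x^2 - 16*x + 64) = x - 8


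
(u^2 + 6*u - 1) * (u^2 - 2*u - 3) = u^4 + 4*u^3 - 16*u^2 - 16*u + 3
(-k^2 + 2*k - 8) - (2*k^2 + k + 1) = -3*k^2 + k - 9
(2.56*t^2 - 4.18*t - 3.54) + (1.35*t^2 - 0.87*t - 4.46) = 3.91*t^2 - 5.05*t - 8.0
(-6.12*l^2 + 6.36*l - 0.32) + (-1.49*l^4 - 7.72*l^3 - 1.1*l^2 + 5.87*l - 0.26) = -1.49*l^4 - 7.72*l^3 - 7.22*l^2 + 12.23*l - 0.58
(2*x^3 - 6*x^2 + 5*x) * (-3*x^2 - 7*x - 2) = -6*x^5 + 4*x^4 + 23*x^3 - 23*x^2 - 10*x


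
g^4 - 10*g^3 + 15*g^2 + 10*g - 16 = (g - 8)*(g - 2)*(g - 1)*(g + 1)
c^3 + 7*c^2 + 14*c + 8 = (c + 1)*(c + 2)*(c + 4)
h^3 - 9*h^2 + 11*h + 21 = (h - 7)*(h - 3)*(h + 1)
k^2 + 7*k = k*(k + 7)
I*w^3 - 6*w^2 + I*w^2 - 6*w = w*(w + 6*I)*(I*w + I)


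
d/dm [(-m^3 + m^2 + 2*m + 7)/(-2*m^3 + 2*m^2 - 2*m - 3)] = (12*m^3 + 45*m^2 - 34*m + 8)/(4*m^6 - 8*m^5 + 12*m^4 + 4*m^3 - 8*m^2 + 12*m + 9)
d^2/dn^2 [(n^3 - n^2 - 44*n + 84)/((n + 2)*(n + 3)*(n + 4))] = 20*(-n^6 - 21*n^5 - 75*n^4 + 449*n^3 + 3582*n^2 + 8316*n + 6552)/(n^9 + 27*n^8 + 321*n^7 + 2205*n^6 + 9642*n^5 + 27828*n^4 + 53000*n^3 + 64224*n^2 + 44928*n + 13824)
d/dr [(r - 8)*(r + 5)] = 2*r - 3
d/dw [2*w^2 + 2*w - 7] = 4*w + 2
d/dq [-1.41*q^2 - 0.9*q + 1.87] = -2.82*q - 0.9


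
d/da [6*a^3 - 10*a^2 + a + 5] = 18*a^2 - 20*a + 1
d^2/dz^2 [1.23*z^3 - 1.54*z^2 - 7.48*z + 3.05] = 7.38*z - 3.08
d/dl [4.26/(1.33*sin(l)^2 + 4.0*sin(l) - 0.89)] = -(11.3316*sin(l) + 17.04)*cos(l)/(1.33*sin(l)^2 + 4.0*sin(l) - 0.89)^2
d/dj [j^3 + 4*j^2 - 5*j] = 3*j^2 + 8*j - 5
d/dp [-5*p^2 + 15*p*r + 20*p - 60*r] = -10*p + 15*r + 20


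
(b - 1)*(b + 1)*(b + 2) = b^3 + 2*b^2 - b - 2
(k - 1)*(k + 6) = k^2 + 5*k - 6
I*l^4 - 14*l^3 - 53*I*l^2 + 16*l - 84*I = (l + 2*I)*(l + 6*I)*(l + 7*I)*(I*l + 1)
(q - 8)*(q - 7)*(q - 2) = q^3 - 17*q^2 + 86*q - 112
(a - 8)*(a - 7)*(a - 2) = a^3 - 17*a^2 + 86*a - 112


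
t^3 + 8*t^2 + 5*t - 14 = (t - 1)*(t + 2)*(t + 7)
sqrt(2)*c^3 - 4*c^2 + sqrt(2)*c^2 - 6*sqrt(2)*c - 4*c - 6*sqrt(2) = (c - 3*sqrt(2))*(c + sqrt(2))*(sqrt(2)*c + sqrt(2))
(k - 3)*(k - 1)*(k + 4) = k^3 - 13*k + 12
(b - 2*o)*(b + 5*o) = b^2 + 3*b*o - 10*o^2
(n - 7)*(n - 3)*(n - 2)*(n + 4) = n^4 - 8*n^3 - 7*n^2 + 122*n - 168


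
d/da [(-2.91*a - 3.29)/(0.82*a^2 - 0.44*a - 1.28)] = (2.3862*a^2 + 5.3956*a + 2.2772)/(0.6724*a^4 - 0.7216*a^3 - 1.9056*a^2 + 1.1264*a + 1.6384)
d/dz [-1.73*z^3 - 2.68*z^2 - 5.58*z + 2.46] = -5.19*z^2 - 5.36*z - 5.58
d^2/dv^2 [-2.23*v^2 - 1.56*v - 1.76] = -4.46000000000000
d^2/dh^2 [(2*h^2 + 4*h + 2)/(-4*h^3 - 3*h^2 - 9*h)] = 4*(-16*h^6 - 96*h^5 - 60*h^4 - 15*h^3 - 135*h^2 - 81*h - 81)/(h^3*(64*h^6 + 144*h^5 + 540*h^4 + 675*h^3 + 1215*h^2 + 729*h + 729))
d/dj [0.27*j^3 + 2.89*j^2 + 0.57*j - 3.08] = 0.81*j^2 + 5.78*j + 0.57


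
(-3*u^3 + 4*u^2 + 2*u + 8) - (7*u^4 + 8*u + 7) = -7*u^4 - 3*u^3 + 4*u^2 - 6*u + 1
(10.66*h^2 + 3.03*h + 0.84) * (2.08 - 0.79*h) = -8.4214*h^3 + 19.7791*h^2 + 5.6388*h + 1.7472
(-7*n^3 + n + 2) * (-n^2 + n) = 7*n^5 - 7*n^4 - n^3 - n^2 + 2*n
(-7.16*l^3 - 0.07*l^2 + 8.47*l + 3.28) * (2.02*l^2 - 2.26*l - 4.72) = -14.4632*l^5 + 16.0402*l^4 + 51.0628*l^3 - 12.1862*l^2 - 47.3912*l - 15.4816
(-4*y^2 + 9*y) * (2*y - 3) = -8*y^3 + 30*y^2 - 27*y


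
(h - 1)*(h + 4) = h^2 + 3*h - 4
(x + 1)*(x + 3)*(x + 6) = x^3 + 10*x^2 + 27*x + 18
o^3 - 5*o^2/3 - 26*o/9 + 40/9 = (o - 2)*(o - 4/3)*(o + 5/3)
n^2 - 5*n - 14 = (n - 7)*(n + 2)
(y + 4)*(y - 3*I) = y^2 + 4*y - 3*I*y - 12*I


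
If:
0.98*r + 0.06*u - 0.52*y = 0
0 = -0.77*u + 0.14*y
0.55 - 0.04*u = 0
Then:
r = 39.29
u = 13.75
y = 75.62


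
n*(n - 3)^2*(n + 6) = n^4 - 27*n^2 + 54*n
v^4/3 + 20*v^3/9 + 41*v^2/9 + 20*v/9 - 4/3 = (v/3 + 1)*(v - 1/3)*(v + 2)^2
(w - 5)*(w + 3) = w^2 - 2*w - 15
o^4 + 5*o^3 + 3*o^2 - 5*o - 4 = (o - 1)*(o + 1)^2*(o + 4)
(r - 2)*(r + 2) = r^2 - 4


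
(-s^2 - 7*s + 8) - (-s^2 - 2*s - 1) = 9 - 5*s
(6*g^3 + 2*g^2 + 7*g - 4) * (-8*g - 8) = -48*g^4 - 64*g^3 - 72*g^2 - 24*g + 32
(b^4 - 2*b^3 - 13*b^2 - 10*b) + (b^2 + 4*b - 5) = b^4 - 2*b^3 - 12*b^2 - 6*b - 5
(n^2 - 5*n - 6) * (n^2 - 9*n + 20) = n^4 - 14*n^3 + 59*n^2 - 46*n - 120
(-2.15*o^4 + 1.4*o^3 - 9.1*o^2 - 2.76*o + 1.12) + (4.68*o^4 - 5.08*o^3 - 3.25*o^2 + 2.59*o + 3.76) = 2.53*o^4 - 3.68*o^3 - 12.35*o^2 - 0.17*o + 4.88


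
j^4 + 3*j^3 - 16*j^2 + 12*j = j*(j - 2)*(j - 1)*(j + 6)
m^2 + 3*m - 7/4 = (m - 1/2)*(m + 7/2)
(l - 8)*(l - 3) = l^2 - 11*l + 24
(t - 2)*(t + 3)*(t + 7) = t^3 + 8*t^2 + t - 42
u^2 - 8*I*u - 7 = (u - 7*I)*(u - I)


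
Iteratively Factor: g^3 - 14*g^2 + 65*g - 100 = (g - 5)*(g^2 - 9*g + 20) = (g - 5)*(g - 4)*(g - 5)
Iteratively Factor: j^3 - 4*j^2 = (j)*(j^2 - 4*j) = j*(j - 4)*(j)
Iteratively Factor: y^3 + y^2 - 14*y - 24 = (y + 2)*(y^2 - y - 12) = (y - 4)*(y + 2)*(y + 3)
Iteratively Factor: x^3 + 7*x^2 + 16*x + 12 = (x + 3)*(x^2 + 4*x + 4) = (x + 2)*(x + 3)*(x + 2)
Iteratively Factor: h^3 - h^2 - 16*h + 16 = (h - 1)*(h^2 - 16) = (h - 1)*(h + 4)*(h - 4)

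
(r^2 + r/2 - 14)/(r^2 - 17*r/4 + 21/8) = 4*(r + 4)/(4*r - 3)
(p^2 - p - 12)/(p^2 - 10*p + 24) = (p + 3)/(p - 6)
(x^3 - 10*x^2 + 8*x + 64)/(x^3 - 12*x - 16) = (x - 8)/(x + 2)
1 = 1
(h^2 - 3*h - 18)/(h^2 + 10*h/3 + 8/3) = 3*(h^2 - 3*h - 18)/(3*h^2 + 10*h + 8)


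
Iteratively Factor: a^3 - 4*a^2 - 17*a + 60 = (a + 4)*(a^2 - 8*a + 15) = (a - 5)*(a + 4)*(a - 3)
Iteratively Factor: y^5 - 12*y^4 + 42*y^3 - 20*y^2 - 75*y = (y + 1)*(y^4 - 13*y^3 + 55*y^2 - 75*y) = (y - 5)*(y + 1)*(y^3 - 8*y^2 + 15*y) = (y - 5)^2*(y + 1)*(y^2 - 3*y) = (y - 5)^2*(y - 3)*(y + 1)*(y)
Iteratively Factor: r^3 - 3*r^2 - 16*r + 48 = (r + 4)*(r^2 - 7*r + 12) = (r - 3)*(r + 4)*(r - 4)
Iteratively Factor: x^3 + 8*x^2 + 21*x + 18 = (x + 3)*(x^2 + 5*x + 6) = (x + 3)^2*(x + 2)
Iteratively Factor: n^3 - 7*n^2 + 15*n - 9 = (n - 1)*(n^2 - 6*n + 9) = (n - 3)*(n - 1)*(n - 3)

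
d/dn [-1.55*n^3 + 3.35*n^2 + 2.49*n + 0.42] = -4.65*n^2 + 6.7*n + 2.49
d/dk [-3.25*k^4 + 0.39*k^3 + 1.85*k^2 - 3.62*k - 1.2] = -13.0*k^3 + 1.17*k^2 + 3.7*k - 3.62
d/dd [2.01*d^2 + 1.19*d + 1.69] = 4.02*d + 1.19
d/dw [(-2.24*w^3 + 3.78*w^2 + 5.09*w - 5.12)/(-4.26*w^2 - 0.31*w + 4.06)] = (9.5424*w^4 + 1.3888*w^3 - 6.7716*w^2 - 12.9288*w + 19.0782)/(18.1476*w^4 + 2.6412*w^3 - 34.4951*w^2 - 2.5172*w + 16.4836)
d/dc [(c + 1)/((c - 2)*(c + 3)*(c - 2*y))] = (-(c - 2)*(c + 1)*(c + 3) - (c - 2)*(c + 1)*(c - 2*y) + (c - 2)*(c + 3)*(c - 2*y) - (c + 1)*(c + 3)*(c - 2*y))/((c - 2)^2*(c + 3)^2*(c - 2*y)^2)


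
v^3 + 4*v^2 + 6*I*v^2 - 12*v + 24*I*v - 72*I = (v - 2)*(v + 6)*(v + 6*I)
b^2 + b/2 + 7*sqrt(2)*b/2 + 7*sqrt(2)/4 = (b + 1/2)*(b + 7*sqrt(2)/2)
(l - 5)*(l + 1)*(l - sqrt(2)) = l^3 - 4*l^2 - sqrt(2)*l^2 - 5*l + 4*sqrt(2)*l + 5*sqrt(2)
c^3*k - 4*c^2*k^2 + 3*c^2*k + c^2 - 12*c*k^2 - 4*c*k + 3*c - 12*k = (c + 3)*(c - 4*k)*(c*k + 1)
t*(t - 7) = t^2 - 7*t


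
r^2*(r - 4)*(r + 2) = r^4 - 2*r^3 - 8*r^2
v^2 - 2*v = v*(v - 2)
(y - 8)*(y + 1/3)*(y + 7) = y^3 - 2*y^2/3 - 169*y/3 - 56/3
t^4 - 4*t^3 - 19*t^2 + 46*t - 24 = (t - 6)*(t - 1)^2*(t + 4)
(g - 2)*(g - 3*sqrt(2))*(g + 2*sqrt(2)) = g^3 - 2*g^2 - sqrt(2)*g^2 - 12*g + 2*sqrt(2)*g + 24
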